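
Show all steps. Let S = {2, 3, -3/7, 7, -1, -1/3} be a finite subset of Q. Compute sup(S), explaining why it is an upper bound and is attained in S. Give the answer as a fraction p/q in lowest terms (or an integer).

S is finite, so sup(S) = max(S).
Sorted decreasing:
7, 3, 2, -1/3, -3/7, -1
The extremum is 7.
For every x in S, x <= 7. And 7 is in S, so it is attained.
Therefore sup(S) = 7.

7


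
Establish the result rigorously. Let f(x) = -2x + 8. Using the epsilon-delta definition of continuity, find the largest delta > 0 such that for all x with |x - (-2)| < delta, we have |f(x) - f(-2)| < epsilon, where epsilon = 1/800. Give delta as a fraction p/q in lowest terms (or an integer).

We compute f(-2) = -2*(-2) + 8 = 12.
|f(x) - f(-2)| = |-2x + 8 - (12)| = |-2(x - (-2))| = 2|x - (-2)|.
We need 2|x - (-2)| < 1/800, i.e. |x - (-2)| < 1/800 / 2 = 1/1600.
So any delta <= 1/1600 works. Conversely, if delta > 1/1600, then x = -2 + 1/1600 satisfies |x - (-2)| = 1/1600 < delta but |f(x) - f(-2)| = 2 * 1/1600 = 1/800, which is not < 1/800; so no larger delta works.
Hence the largest such delta is 1/1600.

1/1600


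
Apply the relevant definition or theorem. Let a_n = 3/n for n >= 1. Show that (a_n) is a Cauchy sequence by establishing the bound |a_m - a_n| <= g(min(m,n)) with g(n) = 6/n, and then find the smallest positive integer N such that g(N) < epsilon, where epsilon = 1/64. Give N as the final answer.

For any m, n >= 1, by the triangle inequality:
|a_m - a_n| = |3/m - 3/n| <= 3*1/m + 3*1/n <= 6/min(m,n).
So g(n) = 6/n bounds the Cauchy difference. Since g(n) -> 0, (a_n) is Cauchy.
Now solve g(N) < 1/64: 6/N < 1/64 <=> N > 6 / (1/64) = 384.
The smallest integer strictly greater than 384 is N = 385.
Check: g(385) = 6/385 = 6/385 < 1/64; g(384) = 1/64 >= 1/64. So N = 385.

385


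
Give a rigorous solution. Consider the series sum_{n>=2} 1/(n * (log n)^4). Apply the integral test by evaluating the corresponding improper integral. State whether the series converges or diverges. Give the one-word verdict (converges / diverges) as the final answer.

Let f(x) = 1/(x*log(x)^4). Then f is positive, continuous, and decreasing on [2, infinity), so the integral test applies.
Compute the improper integral int_{2}^infinity f(x) dx:
  antiderivative F(x) = -1/(3*log(x)^3).
  F(x) -> 0 as x -> infinity.  int = 0 - F(2) = 1/(3*log(2)^3) < infinity. By the integral test, the series converges.

converges


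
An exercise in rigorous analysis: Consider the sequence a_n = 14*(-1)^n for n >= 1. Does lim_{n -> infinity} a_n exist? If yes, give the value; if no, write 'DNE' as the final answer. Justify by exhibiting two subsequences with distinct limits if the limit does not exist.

Examine the behaviour of a_n along subsequences.
Even-n subsequence a_{2k} = 14 -> 14. Odd-n subsequence a_{2k+1} = -14 -> -14.
Since these two subsequential limits are 14 and -14, distinct, the full sequence cannot converge (a convergent sequence has all subsequences tending to the same limit). So lim a_n does not exist.

DNE


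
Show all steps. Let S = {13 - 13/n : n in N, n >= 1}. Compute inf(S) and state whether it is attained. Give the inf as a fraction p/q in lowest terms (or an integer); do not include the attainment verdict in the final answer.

Analysis:
- Values: 0, 13/2, 26/3, 39/4, ... strictly increasing.
- Minimum is 0 (n=1); inf = 0 (attained).
- 13 - 13/n -> 13 from below; sup = 13, not attained.
Conclusion: inf(S) = 0, attained in S.

0


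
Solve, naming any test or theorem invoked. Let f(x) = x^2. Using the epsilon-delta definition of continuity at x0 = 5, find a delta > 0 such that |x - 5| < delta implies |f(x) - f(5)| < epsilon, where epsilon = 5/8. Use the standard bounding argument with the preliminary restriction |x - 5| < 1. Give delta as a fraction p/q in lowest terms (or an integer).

Factor: |x^2 - (5)^2| = |x - 5| * |x + 5|.
Impose |x - 5| < 1 first. Then |x + 5| = |(x - 5) + 2*(5)| <= |x - 5| + 2*|5| < 1 + 10 = 11.
So |x^2 - (5)^2| < delta * 11.
We need delta * 11 <= 5/8, i.e. delta <= 5/8/11 = 5/88.
Since 5/88 < 1, this is tighter than 1; take delta = 5/88.
So delta = 5/88 works.

5/88


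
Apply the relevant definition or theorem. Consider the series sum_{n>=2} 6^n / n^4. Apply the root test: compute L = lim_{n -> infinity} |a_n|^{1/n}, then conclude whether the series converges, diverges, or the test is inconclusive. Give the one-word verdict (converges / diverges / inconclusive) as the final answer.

Let a_n denote the general term. Form |a_n|^(1/n) and simplify:
|a_n|^(1/n) = 6/n^(4/n)
Take the limit as n -> infinity: L = 6.
Since L = 6 > 1, the root test implies divergence.

diverges


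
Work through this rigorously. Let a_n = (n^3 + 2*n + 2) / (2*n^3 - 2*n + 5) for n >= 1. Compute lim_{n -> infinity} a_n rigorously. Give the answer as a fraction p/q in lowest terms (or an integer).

Divide numerator and denominator by n^3, the highest power:
numerator / n^3 = 1 + 2/n^2 + 2/n^3
denominator / n^3 = 2 - 2/n^2 + 5/n^3
As n -> infinity, all terms of the form c/n^k (k >= 1) tend to 0.
So numerator / n^3 -> 1 and denominator / n^3 -> 2.
Therefore lim a_n = 1/2.

1/2


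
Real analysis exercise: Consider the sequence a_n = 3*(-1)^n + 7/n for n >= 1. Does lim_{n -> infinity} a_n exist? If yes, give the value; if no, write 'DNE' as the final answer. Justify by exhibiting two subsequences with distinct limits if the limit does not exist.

Examine the behaviour of a_n along subsequences.
a_{2k} = 3 + 7/(2k) -> 3. a_{2k+1} = -3 + 7/(2k+1) -> -3.
Since these two subsequential limits are 3 and -3, distinct, the full sequence cannot converge (a convergent sequence has all subsequences tending to the same limit). So lim a_n does not exist.

DNE


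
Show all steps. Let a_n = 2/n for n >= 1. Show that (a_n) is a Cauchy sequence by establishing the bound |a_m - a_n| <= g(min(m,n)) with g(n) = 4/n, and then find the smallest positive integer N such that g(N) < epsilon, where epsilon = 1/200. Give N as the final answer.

For any m, n >= 1, by the triangle inequality:
|a_m - a_n| = |2/m - 2/n| <= 2*1/m + 2*1/n <= 4/min(m,n).
So g(n) = 4/n bounds the Cauchy difference. Since g(n) -> 0, (a_n) is Cauchy.
Now solve g(N) < 1/200: 4/N < 1/200 <=> N > 4 / (1/200) = 800.
The smallest integer strictly greater than 800 is N = 801.
Check: g(801) = 4/801 = 4/801 < 1/200; g(800) = 1/200 >= 1/200. So N = 801.

801


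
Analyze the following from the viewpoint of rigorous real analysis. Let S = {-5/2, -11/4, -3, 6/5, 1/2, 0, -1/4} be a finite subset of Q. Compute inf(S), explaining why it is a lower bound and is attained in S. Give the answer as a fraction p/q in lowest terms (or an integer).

S is finite, so inf(S) = min(S).
Sorted increasing:
-3, -11/4, -5/2, -1/4, 0, 1/2, 6/5
The extremum is -3.
For every x in S, x >= -3. And -3 is in S, so it is attained.
Therefore inf(S) = -3.

-3


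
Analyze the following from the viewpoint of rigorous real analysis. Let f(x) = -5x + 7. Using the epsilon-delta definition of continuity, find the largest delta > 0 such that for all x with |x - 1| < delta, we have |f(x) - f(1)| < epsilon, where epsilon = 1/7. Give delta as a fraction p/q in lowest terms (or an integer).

We compute f(1) = -5*(1) + 7 = 2.
|f(x) - f(1)| = |-5x + 7 - (2)| = |-5(x - 1)| = 5|x - 1|.
We need 5|x - 1| < 1/7, i.e. |x - 1| < 1/7 / 5 = 1/35.
So any delta <= 1/35 works. Conversely, if delta > 1/35, then x = 1 + 1/35 satisfies |x - 1| = 1/35 < delta but |f(x) - f(1)| = 5 * 1/35 = 1/7, which is not < 1/7; so no larger delta works.
Hence the largest such delta is 1/35.

1/35


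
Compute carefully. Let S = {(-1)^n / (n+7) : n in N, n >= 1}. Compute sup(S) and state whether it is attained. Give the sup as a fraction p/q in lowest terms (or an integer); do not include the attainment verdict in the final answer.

Analysis:
- Values: -1/8, 1/9, -1/10, 1/11, -1/12, ...
- Positive terms (even n): 1/(2+7), 1/(4+7), ... decreasing -> max = 1/9 (n=2).
- Negative terms (odd n): -1/(1+7), -1/(3+7), ... increasing -> min = -1/8 (n=1).
- So sup = 1/9 (attained at n=2); inf = -1/8 (attained at n=1).
Conclusion: sup(S) = 1/9, attained in S.

1/9


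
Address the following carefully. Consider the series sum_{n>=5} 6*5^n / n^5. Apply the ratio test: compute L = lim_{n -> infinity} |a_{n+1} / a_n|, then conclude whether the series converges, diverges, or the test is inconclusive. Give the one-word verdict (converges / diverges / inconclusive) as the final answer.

Let a_n denote the general term. Form the ratio a_{n+1}/a_n and simplify:
a_{n+1}/a_n = 5*n^5/(n + 1)^5
Take the limit as n -> infinity: L = 5.
Since L = 5 > 1 (or L = infinity), the ratio test implies the series diverges.

diverges


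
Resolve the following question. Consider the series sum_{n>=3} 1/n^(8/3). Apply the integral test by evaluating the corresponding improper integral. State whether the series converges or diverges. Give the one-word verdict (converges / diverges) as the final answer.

Let f(x) = x^(-8/3). Then f is positive, continuous, and decreasing on [3, infinity), so the integral test applies.
Compute the improper integral int_{3}^infinity f(x) dx:
  antiderivative F(x) = -3/(5*x^(5/3)).
  As x -> infinity, F(x) -> 0 (since p = 8/3 > 1).
  So int = F(infinity) - F(3) = 0 - (-3^(1/3)/15) = 3^(1/3)/15.
  Finite, so by the integral test, the series converges.

converges


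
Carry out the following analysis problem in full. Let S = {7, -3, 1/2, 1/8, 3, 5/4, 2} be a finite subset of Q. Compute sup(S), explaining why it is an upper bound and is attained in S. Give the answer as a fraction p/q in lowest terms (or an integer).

S is finite, so sup(S) = max(S).
Sorted decreasing:
7, 3, 2, 5/4, 1/2, 1/8, -3
The extremum is 7.
For every x in S, x <= 7. And 7 is in S, so it is attained.
Therefore sup(S) = 7.

7


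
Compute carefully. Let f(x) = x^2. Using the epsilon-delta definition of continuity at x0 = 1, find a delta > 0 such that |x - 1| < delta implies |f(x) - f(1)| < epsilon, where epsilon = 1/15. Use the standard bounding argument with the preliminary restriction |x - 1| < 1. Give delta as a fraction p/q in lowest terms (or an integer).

Factor: |x^2 - (1)^2| = |x - 1| * |x + 1|.
Impose |x - 1| < 1 first. Then |x + 1| = |(x - 1) + 2*(1)| <= |x - 1| + 2*|1| < 1 + 2 = 3.
So |x^2 - (1)^2| < delta * 3.
We need delta * 3 <= 1/15, i.e. delta <= 1/15/3 = 1/45.
Since 1/45 < 1, this is tighter than 1; take delta = 1/45.
So delta = 1/45 works.

1/45


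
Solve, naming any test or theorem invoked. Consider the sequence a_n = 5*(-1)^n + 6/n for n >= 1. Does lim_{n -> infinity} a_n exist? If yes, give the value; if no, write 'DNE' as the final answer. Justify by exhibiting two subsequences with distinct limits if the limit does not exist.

Examine the behaviour of a_n along subsequences.
a_{2k} = 5 + 6/(2k) -> 5. a_{2k+1} = -5 + 6/(2k+1) -> -5.
Since these two subsequential limits are 5 and -5, distinct, the full sequence cannot converge (a convergent sequence has all subsequences tending to the same limit). So lim a_n does not exist.

DNE


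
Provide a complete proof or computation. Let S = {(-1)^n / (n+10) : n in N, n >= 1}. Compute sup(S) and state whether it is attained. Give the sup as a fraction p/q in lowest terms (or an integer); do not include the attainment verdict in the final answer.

Analysis:
- Values: -1/11, 1/12, -1/13, 1/14, -1/15, ...
- Positive terms (even n): 1/(2+10), 1/(4+10), ... decreasing -> max = 1/12 (n=2).
- Negative terms (odd n): -1/(1+10), -1/(3+10), ... increasing -> min = -1/11 (n=1).
- So sup = 1/12 (attained at n=2); inf = -1/11 (attained at n=1).
Conclusion: sup(S) = 1/12, attained in S.

1/12


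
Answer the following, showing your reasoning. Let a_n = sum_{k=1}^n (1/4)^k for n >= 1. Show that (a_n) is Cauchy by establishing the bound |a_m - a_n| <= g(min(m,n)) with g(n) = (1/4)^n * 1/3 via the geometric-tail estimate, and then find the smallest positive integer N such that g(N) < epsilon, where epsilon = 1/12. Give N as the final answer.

For m > n >= 1: |a_m - a_n| = sum_{k=n+1}^m (1/4)^k < sum_{k=n+1}^infinity (1/4)^k = (1/4)^(n+1) / (1 - 1/4) = (1/4)^n * (1/4) * (4/3) = (1/4)^n * 1/3.
So g(n) = (1/4)^n / 3. Since g(n) -> 0, (a_n) is Cauchy.
Now solve g(N) < 1/12: (1/4)^N / 3 < 1/12 <=> 4^N > 1 / (3 * 1/12) = 4.
Check powers of 4: 4^1 = 4 <= 4, 4^2 = 16 > 4.
So the smallest such N is 2. Check: g(2) = 1/(3 * 16) = 1/48 < 1/12.

2


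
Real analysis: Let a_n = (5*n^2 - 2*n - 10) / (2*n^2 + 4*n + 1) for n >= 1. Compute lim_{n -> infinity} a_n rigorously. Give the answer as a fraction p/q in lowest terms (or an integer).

Divide numerator and denominator by n^2, the highest power:
numerator / n^2 = 5 - 2/n - 10/n^2
denominator / n^2 = 2 + 4/n + n^(-2)
As n -> infinity, all terms of the form c/n^k (k >= 1) tend to 0.
So numerator / n^2 -> 5 and denominator / n^2 -> 2.
Therefore lim a_n = 5/2.

5/2


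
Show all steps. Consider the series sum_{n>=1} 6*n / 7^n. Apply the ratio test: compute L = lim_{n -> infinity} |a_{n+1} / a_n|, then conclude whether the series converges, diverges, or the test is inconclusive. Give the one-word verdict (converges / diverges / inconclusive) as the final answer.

Let a_n denote the general term. Form the ratio a_{n+1}/a_n and simplify:
a_{n+1}/a_n = (n + 1)/(7*n)
Take the limit as n -> infinity: L = 1/7.
Since L = 1/7 < 1, the ratio test implies the series converges.

converges


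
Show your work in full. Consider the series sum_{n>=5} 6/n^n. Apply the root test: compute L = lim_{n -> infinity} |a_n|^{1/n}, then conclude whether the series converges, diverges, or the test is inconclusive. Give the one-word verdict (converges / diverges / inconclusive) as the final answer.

Let a_n denote the general term. Form |a_n|^(1/n) and simplify:
|a_n|^(1/n) = 6^(1/n)/n
Take the limit as n -> infinity: L = 0.
Since L = 0 < 1, the root test implies convergence.

converges


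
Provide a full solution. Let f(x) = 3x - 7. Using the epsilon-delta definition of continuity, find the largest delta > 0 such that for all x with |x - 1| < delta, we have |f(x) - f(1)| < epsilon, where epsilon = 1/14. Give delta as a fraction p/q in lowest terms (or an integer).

We compute f(1) = 3*(1) - 7 = -4.
|f(x) - f(1)| = |3x - 7 - (-4)| = |3(x - 1)| = 3|x - 1|.
We need 3|x - 1| < 1/14, i.e. |x - 1| < 1/14 / 3 = 1/42.
So any delta <= 1/42 works. Conversely, if delta > 1/42, then x = 1 + 1/42 satisfies |x - 1| = 1/42 < delta but |f(x) - f(1)| = 3 * 1/42 = 1/14, which is not < 1/14; so no larger delta works.
Hence the largest such delta is 1/42.

1/42


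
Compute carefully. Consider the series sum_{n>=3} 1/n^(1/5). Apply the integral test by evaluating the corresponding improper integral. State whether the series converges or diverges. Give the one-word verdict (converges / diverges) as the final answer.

Let f(x) = x^(-1/5). Then f is positive, continuous, and decreasing on [3, infinity), so the integral test applies.
Compute the improper integral int_{3}^infinity f(x) dx:
  antiderivative F(x) = 5*x^(4/5)/4.
  As x -> infinity, F(x) -> infinity (since p = 1/5 < 1).
  So the integral diverges. By the integral test, the series diverges.

diverges


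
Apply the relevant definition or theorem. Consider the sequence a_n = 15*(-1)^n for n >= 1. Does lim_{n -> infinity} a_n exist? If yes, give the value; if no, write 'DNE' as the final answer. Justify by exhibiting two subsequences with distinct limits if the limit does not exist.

Examine the behaviour of a_n along subsequences.
Even-n subsequence a_{2k} = 15 -> 15. Odd-n subsequence a_{2k+1} = -15 -> -15.
Since these two subsequential limits are 15 and -15, distinct, the full sequence cannot converge (a convergent sequence has all subsequences tending to the same limit). So lim a_n does not exist.

DNE


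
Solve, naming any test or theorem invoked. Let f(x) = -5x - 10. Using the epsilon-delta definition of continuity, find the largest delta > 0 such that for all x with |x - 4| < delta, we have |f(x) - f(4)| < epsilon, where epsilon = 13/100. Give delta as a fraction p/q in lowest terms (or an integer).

We compute f(4) = -5*(4) - 10 = -30.
|f(x) - f(4)| = |-5x - 10 - (-30)| = |-5(x - 4)| = 5|x - 4|.
We need 5|x - 4| < 13/100, i.e. |x - 4| < 13/100 / 5 = 13/500.
So any delta <= 13/500 works. Conversely, if delta > 13/500, then x = 4 + 13/500 satisfies |x - 4| = 13/500 < delta but |f(x) - f(4)| = 5 * 13/500 = 13/100, which is not < 13/100; so no larger delta works.
Hence the largest such delta is 13/500.

13/500


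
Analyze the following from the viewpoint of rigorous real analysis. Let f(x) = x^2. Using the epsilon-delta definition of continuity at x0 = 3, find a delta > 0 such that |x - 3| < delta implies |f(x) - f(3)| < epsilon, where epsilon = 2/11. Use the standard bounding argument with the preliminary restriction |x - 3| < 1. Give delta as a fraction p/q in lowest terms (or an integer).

Factor: |x^2 - (3)^2| = |x - 3| * |x + 3|.
Impose |x - 3| < 1 first. Then |x + 3| = |(x - 3) + 2*(3)| <= |x - 3| + 2*|3| < 1 + 6 = 7.
So |x^2 - (3)^2| < delta * 7.
We need delta * 7 <= 2/11, i.e. delta <= 2/11/7 = 2/77.
Since 2/77 < 1, this is tighter than 1; take delta = 2/77.
So delta = 2/77 works.

2/77


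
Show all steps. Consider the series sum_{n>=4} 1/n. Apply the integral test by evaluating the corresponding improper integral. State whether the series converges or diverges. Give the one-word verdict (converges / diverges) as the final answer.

Let f(x) = 1/x. Then f is positive, continuous, and decreasing on [4, infinity), so the integral test applies.
Compute the improper integral int_{4}^infinity f(x) dx:
  antiderivative F(x) = log(x).
  As x -> infinity, log(x) -> infinity.
  So int = infinity - log(4) = infinity. By the integral test, the series diverges.

diverges


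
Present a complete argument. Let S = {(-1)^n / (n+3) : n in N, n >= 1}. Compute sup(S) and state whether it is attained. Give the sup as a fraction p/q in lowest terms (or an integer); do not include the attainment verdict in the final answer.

Analysis:
- Values: -1/4, 1/5, -1/6, 1/7, -1/8, ...
- Positive terms (even n): 1/(2+3), 1/(4+3), ... decreasing -> max = 1/5 (n=2).
- Negative terms (odd n): -1/(1+3), -1/(3+3), ... increasing -> min = -1/4 (n=1).
- So sup = 1/5 (attained at n=2); inf = -1/4 (attained at n=1).
Conclusion: sup(S) = 1/5, attained in S.

1/5


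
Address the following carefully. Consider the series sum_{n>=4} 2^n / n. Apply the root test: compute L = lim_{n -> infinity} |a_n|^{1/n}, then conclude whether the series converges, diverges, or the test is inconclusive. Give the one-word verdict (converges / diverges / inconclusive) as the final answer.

Let a_n denote the general term. Form |a_n|^(1/n) and simplify:
|a_n|^(1/n) = 2/n^(1/n)
Take the limit as n -> infinity: L = 2.
Since L = 2 > 1, the root test implies divergence.

diverges


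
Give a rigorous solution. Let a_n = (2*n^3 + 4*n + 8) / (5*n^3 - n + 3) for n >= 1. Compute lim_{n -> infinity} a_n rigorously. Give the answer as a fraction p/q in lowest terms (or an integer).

Divide numerator and denominator by n^3, the highest power:
numerator / n^3 = 2 + 4/n^2 + 8/n^3
denominator / n^3 = 5 - 1/n^2 + 3/n^3
As n -> infinity, all terms of the form c/n^k (k >= 1) tend to 0.
So numerator / n^3 -> 2 and denominator / n^3 -> 5.
Therefore lim a_n = 2/5.

2/5


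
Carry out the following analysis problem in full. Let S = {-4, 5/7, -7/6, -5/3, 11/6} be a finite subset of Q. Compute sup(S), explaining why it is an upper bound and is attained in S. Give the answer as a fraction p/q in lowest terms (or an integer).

S is finite, so sup(S) = max(S).
Sorted decreasing:
11/6, 5/7, -7/6, -5/3, -4
The extremum is 11/6.
For every x in S, x <= 11/6. And 11/6 is in S, so it is attained.
Therefore sup(S) = 11/6.

11/6


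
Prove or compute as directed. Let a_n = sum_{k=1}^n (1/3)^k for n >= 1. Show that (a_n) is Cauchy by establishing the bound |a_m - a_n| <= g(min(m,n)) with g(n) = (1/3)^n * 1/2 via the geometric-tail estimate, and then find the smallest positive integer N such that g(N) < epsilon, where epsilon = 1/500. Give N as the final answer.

For m > n >= 1: |a_m - a_n| = sum_{k=n+1}^m (1/3)^k < sum_{k=n+1}^infinity (1/3)^k = (1/3)^(n+1) / (1 - 1/3) = (1/3)^n * (1/3) * (3/2) = (1/3)^n * 1/2.
So g(n) = (1/3)^n / 2. Since g(n) -> 0, (a_n) is Cauchy.
Now solve g(N) < 1/500: (1/3)^N / 2 < 1/500 <=> 3^N > 1 / (2 * 1/500) = 250.
Check powers of 3: 3^5 = 243 <= 250, 3^6 = 729 > 250.
So the smallest such N is 6. Check: g(6) = 1/(2 * 729) = 1/1458 < 1/500.

6


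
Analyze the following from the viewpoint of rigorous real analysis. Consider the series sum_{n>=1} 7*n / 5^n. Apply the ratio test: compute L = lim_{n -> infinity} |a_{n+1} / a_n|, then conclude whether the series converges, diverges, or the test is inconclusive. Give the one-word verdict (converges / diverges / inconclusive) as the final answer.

Let a_n denote the general term. Form the ratio a_{n+1}/a_n and simplify:
a_{n+1}/a_n = (n + 1)/(5*n)
Take the limit as n -> infinity: L = 1/5.
Since L = 1/5 < 1, the ratio test implies the series converges.

converges


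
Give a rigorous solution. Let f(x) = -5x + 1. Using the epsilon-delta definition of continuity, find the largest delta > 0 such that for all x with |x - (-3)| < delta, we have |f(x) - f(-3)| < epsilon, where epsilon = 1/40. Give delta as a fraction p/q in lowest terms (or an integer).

We compute f(-3) = -5*(-3) + 1 = 16.
|f(x) - f(-3)| = |-5x + 1 - (16)| = |-5(x - (-3))| = 5|x - (-3)|.
We need 5|x - (-3)| < 1/40, i.e. |x - (-3)| < 1/40 / 5 = 1/200.
So any delta <= 1/200 works. Conversely, if delta > 1/200, then x = -3 + 1/200 satisfies |x - (-3)| = 1/200 < delta but |f(x) - f(-3)| = 5 * 1/200 = 1/40, which is not < 1/40; so no larger delta works.
Hence the largest such delta is 1/200.

1/200


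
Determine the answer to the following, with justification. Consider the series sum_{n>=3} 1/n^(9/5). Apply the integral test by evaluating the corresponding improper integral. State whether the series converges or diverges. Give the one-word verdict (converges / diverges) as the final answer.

Let f(x) = x^(-9/5). Then f is positive, continuous, and decreasing on [3, infinity), so the integral test applies.
Compute the improper integral int_{3}^infinity f(x) dx:
  antiderivative F(x) = -5/(4*x^(4/5)).
  As x -> infinity, F(x) -> 0 (since p = 9/5 > 1).
  So int = F(infinity) - F(3) = 0 - (-5*3^(1/5)/12) = 5*3^(1/5)/12.
  Finite, so by the integral test, the series converges.

converges


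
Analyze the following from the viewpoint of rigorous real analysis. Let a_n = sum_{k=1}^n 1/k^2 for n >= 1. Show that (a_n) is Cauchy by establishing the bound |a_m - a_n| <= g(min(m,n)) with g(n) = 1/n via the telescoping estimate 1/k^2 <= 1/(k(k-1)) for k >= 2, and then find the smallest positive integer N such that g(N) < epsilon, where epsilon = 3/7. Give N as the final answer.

For m > n >= 1: |a_m - a_n| = sum_{k=n+1}^m 1/k^2.
Use 1/k^2 <= 1/(k(k-1)) = 1/(k-1) - 1/k for k >= 2:
sum_{k=n+1}^m 1/k^2 <= sum_{k=n+1}^m (1/(k-1) - 1/k) = 1/n - 1/m <= 1/n.
By symmetry the same bound holds with n,m swapped, so |a_m - a_n| <= 1/min(m,n) = g(min(m,n)). Since g(n) -> 0, (a_n) is Cauchy.
Now solve g(N) < 3/7: 1/N < 3/7 <=> N > 1/(3/7) = 7/3.
The smallest integer strictly greater than 7/3 is N = 3.
Check: g(3) = 1/3 < 3/7; g(2) = 1/2 >= 3/7. So N = 3.

3


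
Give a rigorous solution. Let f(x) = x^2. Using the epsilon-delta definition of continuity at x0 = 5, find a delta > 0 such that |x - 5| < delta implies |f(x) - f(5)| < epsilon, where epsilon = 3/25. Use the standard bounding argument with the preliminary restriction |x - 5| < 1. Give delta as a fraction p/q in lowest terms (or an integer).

Factor: |x^2 - (5)^2| = |x - 5| * |x + 5|.
Impose |x - 5| < 1 first. Then |x + 5| = |(x - 5) + 2*(5)| <= |x - 5| + 2*|5| < 1 + 10 = 11.
So |x^2 - (5)^2| < delta * 11.
We need delta * 11 <= 3/25, i.e. delta <= 3/25/11 = 3/275.
Since 3/275 < 1, this is tighter than 1; take delta = 3/275.
So delta = 3/275 works.

3/275


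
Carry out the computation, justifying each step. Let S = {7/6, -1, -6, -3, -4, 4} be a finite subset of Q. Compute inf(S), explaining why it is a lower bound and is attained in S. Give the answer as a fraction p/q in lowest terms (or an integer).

S is finite, so inf(S) = min(S).
Sorted increasing:
-6, -4, -3, -1, 7/6, 4
The extremum is -6.
For every x in S, x >= -6. And -6 is in S, so it is attained.
Therefore inf(S) = -6.

-6


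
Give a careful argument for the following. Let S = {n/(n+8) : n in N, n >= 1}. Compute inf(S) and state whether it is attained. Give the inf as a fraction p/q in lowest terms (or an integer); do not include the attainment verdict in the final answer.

Analysis:
- Values: 1/9, 1/5, 3/11, 1/3, ... strictly increasing.
- Minimum is 1/9 (n=1); inf = 1/9 (attained).
- n/(n+8) = 1 - 8/(n+8) -> 1 from below as n -> infinity, and never equals 1.
- So sup = 1 (not attained).
Conclusion: inf(S) = 1/9, attained in S.

1/9


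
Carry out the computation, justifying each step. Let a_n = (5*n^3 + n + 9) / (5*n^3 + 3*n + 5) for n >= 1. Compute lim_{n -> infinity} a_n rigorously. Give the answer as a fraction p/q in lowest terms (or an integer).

Divide numerator and denominator by n^3, the highest power:
numerator / n^3 = 5 + n^(-2) + 9/n^3
denominator / n^3 = 5 + 3/n^2 + 5/n^3
As n -> infinity, all terms of the form c/n^k (k >= 1) tend to 0.
So numerator / n^3 -> 5 and denominator / n^3 -> 5.
Therefore lim a_n = 1.

1


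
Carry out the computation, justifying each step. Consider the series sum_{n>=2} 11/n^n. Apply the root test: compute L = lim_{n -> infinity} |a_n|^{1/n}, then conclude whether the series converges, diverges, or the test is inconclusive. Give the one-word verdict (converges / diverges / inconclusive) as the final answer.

Let a_n denote the general term. Form |a_n|^(1/n) and simplify:
|a_n|^(1/n) = 11^(1/n)/n
Take the limit as n -> infinity: L = 0.
Since L = 0 < 1, the root test implies convergence.

converges


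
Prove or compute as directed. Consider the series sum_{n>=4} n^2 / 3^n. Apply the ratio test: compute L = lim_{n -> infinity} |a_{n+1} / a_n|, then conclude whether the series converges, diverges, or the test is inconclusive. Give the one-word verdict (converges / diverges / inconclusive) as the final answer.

Let a_n denote the general term. Form the ratio a_{n+1}/a_n and simplify:
a_{n+1}/a_n = (n + 1)^2/(3*n^2)
Take the limit as n -> infinity: L = 1/3.
Since L = 1/3 < 1, the ratio test implies the series converges.

converges


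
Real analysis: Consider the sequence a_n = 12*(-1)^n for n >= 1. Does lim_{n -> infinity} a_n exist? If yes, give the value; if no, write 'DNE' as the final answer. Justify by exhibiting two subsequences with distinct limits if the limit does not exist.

Examine the behaviour of a_n along subsequences.
Even-n subsequence a_{2k} = 12 -> 12. Odd-n subsequence a_{2k+1} = -12 -> -12.
Since these two subsequential limits are 12 and -12, distinct, the full sequence cannot converge (a convergent sequence has all subsequences tending to the same limit). So lim a_n does not exist.

DNE


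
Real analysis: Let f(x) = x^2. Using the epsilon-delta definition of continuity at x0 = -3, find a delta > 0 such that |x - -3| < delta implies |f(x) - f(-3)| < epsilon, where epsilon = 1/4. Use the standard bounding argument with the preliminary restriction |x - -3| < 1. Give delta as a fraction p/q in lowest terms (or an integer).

Factor: |x^2 - (-3)^2| = |x - -3| * |x + -3|.
Impose |x - -3| < 1 first. Then |x + -3| = |(x - -3) + 2*(-3)| <= |x - -3| + 2*|-3| < 1 + 6 = 7.
So |x^2 - (-3)^2| < delta * 7.
We need delta * 7 <= 1/4, i.e. delta <= 1/4/7 = 1/28.
Since 1/28 < 1, this is tighter than 1; take delta = 1/28.
So delta = 1/28 works.

1/28


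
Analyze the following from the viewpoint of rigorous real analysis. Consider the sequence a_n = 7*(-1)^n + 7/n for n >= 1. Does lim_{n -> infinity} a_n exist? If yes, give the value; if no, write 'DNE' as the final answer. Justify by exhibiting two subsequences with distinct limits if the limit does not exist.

Examine the behaviour of a_n along subsequences.
a_{2k} = 7 + 7/(2k) -> 7. a_{2k+1} = -7 + 7/(2k+1) -> -7.
Since these two subsequential limits are 7 and -7, distinct, the full sequence cannot converge (a convergent sequence has all subsequences tending to the same limit). So lim a_n does not exist.

DNE


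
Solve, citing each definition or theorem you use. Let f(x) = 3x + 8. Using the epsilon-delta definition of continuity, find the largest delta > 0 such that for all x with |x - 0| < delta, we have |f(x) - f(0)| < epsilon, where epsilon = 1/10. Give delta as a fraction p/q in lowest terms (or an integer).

We compute f(0) = 3*(0) + 8 = 8.
|f(x) - f(0)| = |3x + 8 - (8)| = |3(x - 0)| = 3|x - 0|.
We need 3|x - 0| < 1/10, i.e. |x - 0| < 1/10 / 3 = 1/30.
So any delta <= 1/30 works. Conversely, if delta > 1/30, then x = 0 + 1/30 satisfies |x - 0| = 1/30 < delta but |f(x) - f(0)| = 3 * 1/30 = 1/10, which is not < 1/10; so no larger delta works.
Hence the largest such delta is 1/30.

1/30


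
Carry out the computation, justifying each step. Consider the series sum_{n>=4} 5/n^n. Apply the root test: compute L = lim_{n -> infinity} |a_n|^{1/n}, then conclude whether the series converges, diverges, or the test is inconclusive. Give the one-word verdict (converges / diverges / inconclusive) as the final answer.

Let a_n denote the general term. Form |a_n|^(1/n) and simplify:
|a_n|^(1/n) = 5^(1/n)/n
Take the limit as n -> infinity: L = 0.
Since L = 0 < 1, the root test implies convergence.

converges


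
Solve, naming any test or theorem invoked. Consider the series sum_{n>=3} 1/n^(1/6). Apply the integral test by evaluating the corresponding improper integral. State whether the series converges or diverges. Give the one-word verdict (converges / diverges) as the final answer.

Let f(x) = x^(-1/6). Then f is positive, continuous, and decreasing on [3, infinity), so the integral test applies.
Compute the improper integral int_{3}^infinity f(x) dx:
  antiderivative F(x) = 6*x^(5/6)/5.
  As x -> infinity, F(x) -> infinity (since p = 1/6 < 1).
  So the integral diverges. By the integral test, the series diverges.

diverges


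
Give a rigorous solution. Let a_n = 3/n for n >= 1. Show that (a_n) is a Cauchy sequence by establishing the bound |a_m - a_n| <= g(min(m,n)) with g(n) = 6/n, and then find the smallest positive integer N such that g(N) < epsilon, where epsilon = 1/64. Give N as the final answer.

For any m, n >= 1, by the triangle inequality:
|a_m - a_n| = |3/m - 3/n| <= 3*1/m + 3*1/n <= 6/min(m,n).
So g(n) = 6/n bounds the Cauchy difference. Since g(n) -> 0, (a_n) is Cauchy.
Now solve g(N) < 1/64: 6/N < 1/64 <=> N > 6 / (1/64) = 384.
The smallest integer strictly greater than 384 is N = 385.
Check: g(385) = 6/385 = 6/385 < 1/64; g(384) = 1/64 >= 1/64. So N = 385.

385


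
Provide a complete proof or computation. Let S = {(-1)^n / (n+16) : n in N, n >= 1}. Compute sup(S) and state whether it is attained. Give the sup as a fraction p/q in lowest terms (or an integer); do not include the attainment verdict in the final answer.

Analysis:
- Values: -1/17, 1/18, -1/19, 1/20, -1/21, ...
- Positive terms (even n): 1/(2+16), 1/(4+16), ... decreasing -> max = 1/18 (n=2).
- Negative terms (odd n): -1/(1+16), -1/(3+16), ... increasing -> min = -1/17 (n=1).
- So sup = 1/18 (attained at n=2); inf = -1/17 (attained at n=1).
Conclusion: sup(S) = 1/18, attained in S.

1/18


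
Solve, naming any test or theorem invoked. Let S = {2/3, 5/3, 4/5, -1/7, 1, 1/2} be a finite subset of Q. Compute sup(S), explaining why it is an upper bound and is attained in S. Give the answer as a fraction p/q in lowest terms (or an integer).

S is finite, so sup(S) = max(S).
Sorted decreasing:
5/3, 1, 4/5, 2/3, 1/2, -1/7
The extremum is 5/3.
For every x in S, x <= 5/3. And 5/3 is in S, so it is attained.
Therefore sup(S) = 5/3.

5/3


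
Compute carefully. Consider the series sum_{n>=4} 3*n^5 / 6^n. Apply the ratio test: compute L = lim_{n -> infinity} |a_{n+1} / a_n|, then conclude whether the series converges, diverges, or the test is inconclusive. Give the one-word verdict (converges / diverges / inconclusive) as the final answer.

Let a_n denote the general term. Form the ratio a_{n+1}/a_n and simplify:
a_{n+1}/a_n = (n + 1)^5/(6*n^5)
Take the limit as n -> infinity: L = 1/6.
Since L = 1/6 < 1, the ratio test implies the series converges.

converges


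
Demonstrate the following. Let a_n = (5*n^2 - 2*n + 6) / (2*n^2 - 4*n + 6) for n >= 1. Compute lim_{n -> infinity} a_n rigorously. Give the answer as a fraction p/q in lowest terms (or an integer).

Divide numerator and denominator by n^2, the highest power:
numerator / n^2 = 5 - 2/n + 6/n^2
denominator / n^2 = 2 - 4/n + 6/n^2
As n -> infinity, all terms of the form c/n^k (k >= 1) tend to 0.
So numerator / n^2 -> 5 and denominator / n^2 -> 2.
Therefore lim a_n = 5/2.

5/2


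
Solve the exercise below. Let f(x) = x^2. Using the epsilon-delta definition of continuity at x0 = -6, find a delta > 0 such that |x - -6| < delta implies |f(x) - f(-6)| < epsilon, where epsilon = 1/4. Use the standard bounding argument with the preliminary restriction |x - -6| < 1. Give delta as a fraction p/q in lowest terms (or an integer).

Factor: |x^2 - (-6)^2| = |x - -6| * |x + -6|.
Impose |x - -6| < 1 first. Then |x + -6| = |(x - -6) + 2*(-6)| <= |x - -6| + 2*|-6| < 1 + 12 = 13.
So |x^2 - (-6)^2| < delta * 13.
We need delta * 13 <= 1/4, i.e. delta <= 1/4/13 = 1/52.
Since 1/52 < 1, this is tighter than 1; take delta = 1/52.
So delta = 1/52 works.

1/52


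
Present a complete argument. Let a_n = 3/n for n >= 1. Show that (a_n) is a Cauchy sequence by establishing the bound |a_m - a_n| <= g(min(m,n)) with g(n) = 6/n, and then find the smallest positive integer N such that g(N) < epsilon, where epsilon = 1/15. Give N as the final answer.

For any m, n >= 1, by the triangle inequality:
|a_m - a_n| = |3/m - 3/n| <= 3*1/m + 3*1/n <= 6/min(m,n).
So g(n) = 6/n bounds the Cauchy difference. Since g(n) -> 0, (a_n) is Cauchy.
Now solve g(N) < 1/15: 6/N < 1/15 <=> N > 6 / (1/15) = 90.
The smallest integer strictly greater than 90 is N = 91.
Check: g(91) = 6/91 = 6/91 < 1/15; g(90) = 1/15 >= 1/15. So N = 91.

91


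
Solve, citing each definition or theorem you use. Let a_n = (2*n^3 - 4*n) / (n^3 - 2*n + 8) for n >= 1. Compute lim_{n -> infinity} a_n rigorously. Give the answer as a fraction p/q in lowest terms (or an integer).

Divide numerator and denominator by n^3, the highest power:
numerator / n^3 = 2 - 4/n^2
denominator / n^3 = 1 - 2/n^2 + 8/n^3
As n -> infinity, all terms of the form c/n^k (k >= 1) tend to 0.
So numerator / n^3 -> 2 and denominator / n^3 -> 1.
Therefore lim a_n = 2.

2


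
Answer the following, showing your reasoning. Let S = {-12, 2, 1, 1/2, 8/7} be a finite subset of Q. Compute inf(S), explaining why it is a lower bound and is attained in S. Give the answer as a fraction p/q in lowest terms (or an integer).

S is finite, so inf(S) = min(S).
Sorted increasing:
-12, 1/2, 1, 8/7, 2
The extremum is -12.
For every x in S, x >= -12. And -12 is in S, so it is attained.
Therefore inf(S) = -12.

-12


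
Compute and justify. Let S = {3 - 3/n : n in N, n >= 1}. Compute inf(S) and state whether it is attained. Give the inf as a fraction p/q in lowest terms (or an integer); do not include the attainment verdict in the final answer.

Analysis:
- Values: 0, 3/2, 2, 9/4, ... strictly increasing.
- Minimum is 0 (n=1); inf = 0 (attained).
- 3 - 3/n -> 3 from below; sup = 3, not attained.
Conclusion: inf(S) = 0, attained in S.

0


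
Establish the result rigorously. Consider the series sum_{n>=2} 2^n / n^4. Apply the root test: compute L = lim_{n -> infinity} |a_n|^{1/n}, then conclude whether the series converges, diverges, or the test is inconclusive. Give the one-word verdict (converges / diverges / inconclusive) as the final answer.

Let a_n denote the general term. Form |a_n|^(1/n) and simplify:
|a_n|^(1/n) = 2/n^(4/n)
Take the limit as n -> infinity: L = 2.
Since L = 2 > 1, the root test implies divergence.

diverges


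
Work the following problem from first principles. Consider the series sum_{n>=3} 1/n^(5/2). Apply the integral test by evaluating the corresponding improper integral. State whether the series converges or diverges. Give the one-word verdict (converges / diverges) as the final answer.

Let f(x) = x^(-5/2). Then f is positive, continuous, and decreasing on [3, infinity), so the integral test applies.
Compute the improper integral int_{3}^infinity f(x) dx:
  antiderivative F(x) = -2/(3*x^(3/2)).
  As x -> infinity, F(x) -> 0 (since p = 5/2 > 1).
  So int = F(infinity) - F(3) = 0 - (-2*sqrt(3)/27) = 2*sqrt(3)/27.
  Finite, so by the integral test, the series converges.

converges


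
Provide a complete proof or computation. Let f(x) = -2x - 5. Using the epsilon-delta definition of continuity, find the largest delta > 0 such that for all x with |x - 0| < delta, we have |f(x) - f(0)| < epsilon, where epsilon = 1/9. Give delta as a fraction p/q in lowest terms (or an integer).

We compute f(0) = -2*(0) - 5 = -5.
|f(x) - f(0)| = |-2x - 5 - (-5)| = |-2(x - 0)| = 2|x - 0|.
We need 2|x - 0| < 1/9, i.e. |x - 0| < 1/9 / 2 = 1/18.
So any delta <= 1/18 works. Conversely, if delta > 1/18, then x = 0 + 1/18 satisfies |x - 0| = 1/18 < delta but |f(x) - f(0)| = 2 * 1/18 = 1/9, which is not < 1/9; so no larger delta works.
Hence the largest such delta is 1/18.

1/18


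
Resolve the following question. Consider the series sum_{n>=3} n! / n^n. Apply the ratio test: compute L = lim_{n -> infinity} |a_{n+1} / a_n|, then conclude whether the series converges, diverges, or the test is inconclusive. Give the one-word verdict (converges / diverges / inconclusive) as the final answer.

Let a_n denote the general term. Form the ratio a_{n+1}/a_n and simplify:
a_{n+1}/a_n = (n/(n + 1))^n
Take the limit as n -> infinity: L = exp(-1).
Since L = exp(-1) < 1, the ratio test implies the series converges.

converges


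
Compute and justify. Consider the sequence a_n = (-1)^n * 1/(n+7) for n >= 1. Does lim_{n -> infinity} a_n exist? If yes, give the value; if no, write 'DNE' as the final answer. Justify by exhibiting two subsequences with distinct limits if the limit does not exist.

Examine the behaviour of a_n along subsequences.
Even-n subsequence a_{2k} = 1/(2k+7) -> 0. Odd-n subsequence a_{2k+1} = -1/(2k+8) -> 0. Both tend to 0, which suggests the limit is 0; verify directly.
|a_n - 0| = 1/(n+7) < 1/n for every n >= 1.
Given epsilon > 0, choose a positive integer N > 1/epsilon. Then for all n >= N, |a_n| < 1/n <= 1/N < epsilon.
So by the definition of the limit, lim a_n exists and equals 0.

0


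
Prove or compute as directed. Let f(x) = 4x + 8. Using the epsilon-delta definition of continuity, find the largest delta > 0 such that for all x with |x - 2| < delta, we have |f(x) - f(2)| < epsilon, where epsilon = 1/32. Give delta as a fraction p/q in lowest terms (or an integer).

We compute f(2) = 4*(2) + 8 = 16.
|f(x) - f(2)| = |4x + 8 - (16)| = |4(x - 2)| = 4|x - 2|.
We need 4|x - 2| < 1/32, i.e. |x - 2| < 1/32 / 4 = 1/128.
So any delta <= 1/128 works. Conversely, if delta > 1/128, then x = 2 + 1/128 satisfies |x - 2| = 1/128 < delta but |f(x) - f(2)| = 4 * 1/128 = 1/32, which is not < 1/32; so no larger delta works.
Hence the largest such delta is 1/128.

1/128


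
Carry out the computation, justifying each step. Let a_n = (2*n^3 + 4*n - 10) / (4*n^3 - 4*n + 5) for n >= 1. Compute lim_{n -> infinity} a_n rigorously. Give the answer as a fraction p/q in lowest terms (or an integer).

Divide numerator and denominator by n^3, the highest power:
numerator / n^3 = 2 + 4/n^2 - 10/n^3
denominator / n^3 = 4 - 4/n^2 + 5/n^3
As n -> infinity, all terms of the form c/n^k (k >= 1) tend to 0.
So numerator / n^3 -> 2 and denominator / n^3 -> 4.
Therefore lim a_n = 1/2.

1/2


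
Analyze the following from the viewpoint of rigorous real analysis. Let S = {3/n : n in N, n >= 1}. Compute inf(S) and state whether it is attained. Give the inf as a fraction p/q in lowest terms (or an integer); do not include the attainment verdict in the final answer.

Analysis:
- Values: 3, 3/2, 1, 3/4, ... strictly decreasing.
- The maximum is 3 (n=1); sup = 3 (attained).
- The set is bounded below by 0; 3/n -> 0 so 0 is the greatest lower bound.
- 0 is not in the set, so inf = 0 is not attained.
Conclusion: inf(S) = 0, not attained in S.

0
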